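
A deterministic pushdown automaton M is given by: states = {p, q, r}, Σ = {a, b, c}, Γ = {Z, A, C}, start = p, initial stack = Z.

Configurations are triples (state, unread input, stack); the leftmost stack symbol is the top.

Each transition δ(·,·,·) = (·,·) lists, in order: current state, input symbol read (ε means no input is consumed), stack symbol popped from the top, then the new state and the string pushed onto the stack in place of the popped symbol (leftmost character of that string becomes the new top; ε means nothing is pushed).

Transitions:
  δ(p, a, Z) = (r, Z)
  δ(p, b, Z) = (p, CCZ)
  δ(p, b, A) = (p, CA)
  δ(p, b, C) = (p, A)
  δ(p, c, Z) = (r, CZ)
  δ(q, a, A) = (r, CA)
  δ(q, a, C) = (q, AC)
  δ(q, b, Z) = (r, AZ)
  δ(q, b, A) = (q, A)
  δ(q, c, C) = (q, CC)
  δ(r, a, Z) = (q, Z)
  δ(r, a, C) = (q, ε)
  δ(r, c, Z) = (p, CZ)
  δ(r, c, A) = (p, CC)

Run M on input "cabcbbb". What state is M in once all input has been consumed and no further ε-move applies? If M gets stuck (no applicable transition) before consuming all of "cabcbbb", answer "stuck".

p

(p, cabcbbb, Z) ⊢ (r, abcbbb, CZ) ⊢ (q, bcbbb, Z) ⊢ (r, cbbb, AZ) ⊢ (p, bbb, CCZ) ⊢ (p, bb, ACZ) ⊢ (p, b, CACZ) ⊢ (p, ε, AACZ)
All input consumed; M is in state p.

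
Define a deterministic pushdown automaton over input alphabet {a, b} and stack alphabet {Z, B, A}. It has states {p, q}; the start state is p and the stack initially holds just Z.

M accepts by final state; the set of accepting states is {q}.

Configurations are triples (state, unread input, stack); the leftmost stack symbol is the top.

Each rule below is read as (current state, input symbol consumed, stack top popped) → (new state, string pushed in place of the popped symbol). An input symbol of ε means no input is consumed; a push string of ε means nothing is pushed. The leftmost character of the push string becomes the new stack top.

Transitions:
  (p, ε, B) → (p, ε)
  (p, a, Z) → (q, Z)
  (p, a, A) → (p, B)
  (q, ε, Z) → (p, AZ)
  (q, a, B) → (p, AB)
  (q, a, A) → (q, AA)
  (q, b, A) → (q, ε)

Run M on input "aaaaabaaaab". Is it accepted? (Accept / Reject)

(p, aaaaabaaaab, Z)
  read a, top Z: go to q, push Z → (q, aaaabaaaab, Z)
  ε-move, top Z: go to p, push AZ → (p, aaaabaaaab, AZ)
  read a, top A: go to p, push B → (p, aaabaaaab, BZ)
  ε-move, top B: go to p, push ε → (p, aaabaaaab, Z)
  read a, top Z: go to q, push Z → (q, aabaaaab, Z)
  ε-move, top Z: go to p, push AZ → (p, aabaaaab, AZ)
  read a, top A: go to p, push B → (p, abaaaab, BZ)
  ε-move, top B: go to p, push ε → (p, abaaaab, Z)
  read a, top Z: go to q, push Z → (q, baaaab, Z)
  ε-move, top Z: go to p, push AZ → (p, baaaab, AZ)
No transition applies at (p, baaaab, AZ); input not fully consumed.

Reject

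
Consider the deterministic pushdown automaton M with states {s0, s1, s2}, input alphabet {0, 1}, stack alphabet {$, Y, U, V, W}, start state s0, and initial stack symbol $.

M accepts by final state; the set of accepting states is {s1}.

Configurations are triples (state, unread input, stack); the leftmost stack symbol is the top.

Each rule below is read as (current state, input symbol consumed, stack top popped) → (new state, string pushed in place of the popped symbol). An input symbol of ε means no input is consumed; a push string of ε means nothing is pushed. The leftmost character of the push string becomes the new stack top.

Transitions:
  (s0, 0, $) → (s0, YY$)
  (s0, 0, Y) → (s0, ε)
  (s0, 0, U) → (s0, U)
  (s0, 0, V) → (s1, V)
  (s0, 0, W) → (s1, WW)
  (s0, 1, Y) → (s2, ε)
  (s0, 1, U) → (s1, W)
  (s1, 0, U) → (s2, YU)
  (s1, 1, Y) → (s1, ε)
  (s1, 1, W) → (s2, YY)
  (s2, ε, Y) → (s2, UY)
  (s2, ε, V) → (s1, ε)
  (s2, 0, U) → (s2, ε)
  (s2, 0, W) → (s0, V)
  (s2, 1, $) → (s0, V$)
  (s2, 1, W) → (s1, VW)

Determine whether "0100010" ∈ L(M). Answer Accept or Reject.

Reject

(s0, 0100010, $)
  read 0, top $: go to s0, push YY$ → (s0, 100010, YY$)
  read 1, top Y: go to s2, push ε → (s2, 00010, Y$)
  ε-move, top Y: go to s2, push UY → (s2, 00010, UY$)
  read 0, top U: go to s2, push ε → (s2, 0010, Y$)
  ε-move, top Y: go to s2, push UY → (s2, 0010, UY$)
  read 0, top U: go to s2, push ε → (s2, 010, Y$)
  ε-move, top Y: go to s2, push UY → (s2, 010, UY$)
  read 0, top U: go to s2, push ε → (s2, 10, Y$)
  ε-move, top Y: go to s2, push UY → (s2, 10, UY$)
No transition applies at (s2, 10, UY$); input not fully consumed.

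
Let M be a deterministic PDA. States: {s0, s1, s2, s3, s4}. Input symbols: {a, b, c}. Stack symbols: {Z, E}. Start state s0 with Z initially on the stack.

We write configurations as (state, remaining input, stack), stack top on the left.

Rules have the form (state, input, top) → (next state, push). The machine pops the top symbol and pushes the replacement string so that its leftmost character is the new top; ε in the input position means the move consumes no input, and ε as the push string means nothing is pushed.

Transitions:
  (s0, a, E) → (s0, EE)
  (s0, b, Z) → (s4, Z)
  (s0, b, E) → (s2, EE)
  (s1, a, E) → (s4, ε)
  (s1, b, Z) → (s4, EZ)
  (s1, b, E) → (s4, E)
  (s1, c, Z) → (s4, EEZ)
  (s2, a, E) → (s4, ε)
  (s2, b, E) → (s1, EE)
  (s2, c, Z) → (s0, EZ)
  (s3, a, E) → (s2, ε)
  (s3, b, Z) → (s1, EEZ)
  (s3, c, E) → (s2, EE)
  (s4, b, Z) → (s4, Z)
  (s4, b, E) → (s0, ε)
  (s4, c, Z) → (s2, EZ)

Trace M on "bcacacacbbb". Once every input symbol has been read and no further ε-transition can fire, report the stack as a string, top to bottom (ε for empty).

(s0, bcacacacbbb, Z) ⊢ (s4, cacacacbbb, Z) ⊢ (s2, acacacbbb, EZ) ⊢ (s4, cacacbbb, Z) ⊢ (s2, acacbbb, EZ) ⊢ (s4, cacbbb, Z) ⊢ (s2, acbbb, EZ) ⊢ (s4, cbbb, Z) ⊢ (s2, bbb, EZ) ⊢ (s1, bb, EEZ) ⊢ (s4, b, EEZ) ⊢ (s0, ε, EZ)
All input consumed in state s0 with stack EZ.

EZ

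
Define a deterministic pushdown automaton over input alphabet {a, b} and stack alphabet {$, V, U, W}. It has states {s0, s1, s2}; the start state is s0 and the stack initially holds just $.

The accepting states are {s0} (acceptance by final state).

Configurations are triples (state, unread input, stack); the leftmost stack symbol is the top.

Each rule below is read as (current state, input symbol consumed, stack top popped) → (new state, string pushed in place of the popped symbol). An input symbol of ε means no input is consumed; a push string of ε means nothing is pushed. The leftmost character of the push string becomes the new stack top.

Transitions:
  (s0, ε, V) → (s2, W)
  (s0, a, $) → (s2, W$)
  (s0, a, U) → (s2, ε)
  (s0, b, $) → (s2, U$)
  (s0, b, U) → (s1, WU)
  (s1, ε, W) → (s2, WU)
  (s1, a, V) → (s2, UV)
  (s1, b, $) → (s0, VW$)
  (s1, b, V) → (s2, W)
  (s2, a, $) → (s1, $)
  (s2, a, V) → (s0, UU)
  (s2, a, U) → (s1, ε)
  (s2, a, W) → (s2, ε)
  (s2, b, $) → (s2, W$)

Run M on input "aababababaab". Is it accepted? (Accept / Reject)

Accept

(s0, aababababaab, $) ⊢ (s2, ababababaab, W$) ⊢ (s2, babababaab, $) ⊢ (s2, abababaab, W$) ⊢ (s2, bababaab, $) ⊢ (s2, ababaab, W$) ⊢ (s2, babaab, $) ⊢ (s2, abaab, W$) ⊢ (s2, baab, $) ⊢ (s2, aab, W$) ⊢ (s2, ab, $) ⊢ (s1, b, $) ⊢ (s0, ε, VW$)
All input consumed; state s0 ∈ F.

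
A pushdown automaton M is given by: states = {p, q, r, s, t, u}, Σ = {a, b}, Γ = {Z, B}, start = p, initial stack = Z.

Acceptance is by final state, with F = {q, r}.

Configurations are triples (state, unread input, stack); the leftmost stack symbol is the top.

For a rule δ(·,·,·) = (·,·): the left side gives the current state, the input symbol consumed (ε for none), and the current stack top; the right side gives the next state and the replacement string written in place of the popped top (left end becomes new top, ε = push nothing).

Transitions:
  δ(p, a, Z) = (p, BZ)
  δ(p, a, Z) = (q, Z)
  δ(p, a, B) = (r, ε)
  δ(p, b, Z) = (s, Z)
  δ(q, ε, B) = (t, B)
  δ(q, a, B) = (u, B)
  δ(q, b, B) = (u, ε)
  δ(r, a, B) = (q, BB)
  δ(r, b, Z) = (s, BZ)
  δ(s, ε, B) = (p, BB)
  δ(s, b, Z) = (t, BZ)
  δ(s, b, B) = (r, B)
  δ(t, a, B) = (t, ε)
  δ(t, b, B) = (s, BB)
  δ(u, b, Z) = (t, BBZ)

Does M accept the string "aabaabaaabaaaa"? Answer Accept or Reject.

No computation consumes all input and reaches a final state.

Reject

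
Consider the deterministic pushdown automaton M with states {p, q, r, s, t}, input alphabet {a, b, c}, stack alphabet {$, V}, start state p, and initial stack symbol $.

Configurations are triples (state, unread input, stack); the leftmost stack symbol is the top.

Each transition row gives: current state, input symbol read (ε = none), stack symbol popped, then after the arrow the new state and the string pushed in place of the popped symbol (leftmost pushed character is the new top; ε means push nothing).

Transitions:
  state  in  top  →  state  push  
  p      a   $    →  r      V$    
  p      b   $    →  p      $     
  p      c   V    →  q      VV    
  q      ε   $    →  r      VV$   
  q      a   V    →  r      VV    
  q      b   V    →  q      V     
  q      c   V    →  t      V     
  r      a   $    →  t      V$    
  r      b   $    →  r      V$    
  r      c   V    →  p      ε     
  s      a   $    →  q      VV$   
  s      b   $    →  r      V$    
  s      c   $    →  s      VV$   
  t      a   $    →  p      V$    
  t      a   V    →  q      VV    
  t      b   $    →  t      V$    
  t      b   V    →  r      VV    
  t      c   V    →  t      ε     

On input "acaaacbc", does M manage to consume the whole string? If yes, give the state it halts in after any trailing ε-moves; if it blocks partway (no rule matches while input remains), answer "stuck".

stuck

(p, acaaacbc, $)
  read a, top $: go to r, push V$ → (r, caaacbc, V$)
  read c, top V: go to p, push ε → (p, aaacbc, $)
  read a, top $: go to r, push V$ → (r, aacbc, V$)
No transition for (r, a, top V); M blocks with input aacbc remaining.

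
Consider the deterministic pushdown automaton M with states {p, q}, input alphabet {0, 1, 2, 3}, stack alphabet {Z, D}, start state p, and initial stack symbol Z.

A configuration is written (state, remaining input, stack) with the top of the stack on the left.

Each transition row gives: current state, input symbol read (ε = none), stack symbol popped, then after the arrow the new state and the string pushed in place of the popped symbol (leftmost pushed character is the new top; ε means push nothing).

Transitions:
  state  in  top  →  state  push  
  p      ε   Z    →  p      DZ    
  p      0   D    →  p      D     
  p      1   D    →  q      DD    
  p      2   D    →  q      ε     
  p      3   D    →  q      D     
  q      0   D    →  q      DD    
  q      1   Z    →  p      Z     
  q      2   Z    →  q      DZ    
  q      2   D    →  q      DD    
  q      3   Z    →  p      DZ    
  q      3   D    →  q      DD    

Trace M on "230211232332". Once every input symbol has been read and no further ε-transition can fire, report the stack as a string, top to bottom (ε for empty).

(p, 230211232332, Z)
  ε-move, top Z: go to p, push DZ → (p, 230211232332, DZ)
  read 2, top D: go to q, push ε → (q, 30211232332, Z)
  read 3, top Z: go to p, push DZ → (p, 0211232332, DZ)
  read 0, top D: go to p, push D → (p, 211232332, DZ)
  read 2, top D: go to q, push ε → (q, 11232332, Z)
  read 1, top Z: go to p, push Z → (p, 1232332, Z)
  ε-move, top Z: go to p, push DZ → (p, 1232332, DZ)
  read 1, top D: go to q, push DD → (q, 232332, DDZ)
  read 2, top D: go to q, push DD → (q, 32332, DDDZ)
  read 3, top D: go to q, push DD → (q, 2332, DDDDZ)
  read 2, top D: go to q, push DD → (q, 332, DDDDDZ)
  read 3, top D: go to q, push DD → (q, 32, DDDDDDZ)
  read 3, top D: go to q, push DD → (q, 2, DDDDDDDZ)
  read 2, top D: go to q, push DD → (q, ε, DDDDDDDDZ)
All input consumed in state q with stack DDDDDDDDZ.

DDDDDDDDZ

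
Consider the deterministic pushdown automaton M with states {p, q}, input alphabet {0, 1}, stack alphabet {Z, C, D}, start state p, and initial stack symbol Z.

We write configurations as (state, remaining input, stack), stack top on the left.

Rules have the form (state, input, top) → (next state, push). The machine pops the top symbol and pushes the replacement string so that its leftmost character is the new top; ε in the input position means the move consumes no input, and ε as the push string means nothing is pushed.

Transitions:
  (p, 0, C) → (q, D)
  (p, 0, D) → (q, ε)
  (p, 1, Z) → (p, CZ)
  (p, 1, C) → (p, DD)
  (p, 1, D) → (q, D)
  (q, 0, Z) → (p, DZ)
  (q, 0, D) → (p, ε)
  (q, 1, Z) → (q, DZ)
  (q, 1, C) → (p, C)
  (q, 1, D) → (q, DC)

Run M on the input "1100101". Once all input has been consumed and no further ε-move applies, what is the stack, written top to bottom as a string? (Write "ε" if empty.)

DCZ

(p, 1100101, Z) ⊢ (p, 100101, CZ) ⊢ (p, 00101, DDZ) ⊢ (q, 0101, DZ) ⊢ (p, 101, Z) ⊢ (p, 01, CZ) ⊢ (q, 1, DZ) ⊢ (q, ε, DCZ)
All input consumed in state q with stack DCZ.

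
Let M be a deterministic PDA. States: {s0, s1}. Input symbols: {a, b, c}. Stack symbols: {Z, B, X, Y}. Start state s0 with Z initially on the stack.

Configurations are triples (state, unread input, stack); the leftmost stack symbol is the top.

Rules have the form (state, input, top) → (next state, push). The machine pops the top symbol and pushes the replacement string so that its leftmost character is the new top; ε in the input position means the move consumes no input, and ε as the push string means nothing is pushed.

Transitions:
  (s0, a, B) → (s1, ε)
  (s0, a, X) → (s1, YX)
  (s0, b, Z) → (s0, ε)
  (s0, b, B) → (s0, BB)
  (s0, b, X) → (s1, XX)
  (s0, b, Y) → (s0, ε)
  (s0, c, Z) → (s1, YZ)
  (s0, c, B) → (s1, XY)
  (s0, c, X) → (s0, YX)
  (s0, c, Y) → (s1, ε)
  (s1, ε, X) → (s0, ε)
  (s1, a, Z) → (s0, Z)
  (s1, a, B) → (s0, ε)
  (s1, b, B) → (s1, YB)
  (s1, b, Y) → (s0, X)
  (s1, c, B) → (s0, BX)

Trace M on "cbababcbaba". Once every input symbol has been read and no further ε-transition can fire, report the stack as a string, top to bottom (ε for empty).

YXXXXZ

(s0, cbababcbaba, Z)
  read c, top Z: go to s1, push YZ → (s1, bababcbaba, YZ)
  read b, top Y: go to s0, push X → (s0, ababcbaba, XZ)
  read a, top X: go to s1, push YX → (s1, babcbaba, YXZ)
  read b, top Y: go to s0, push X → (s0, abcbaba, XXZ)
  read a, top X: go to s1, push YX → (s1, bcbaba, YXXZ)
  read b, top Y: go to s0, push X → (s0, cbaba, XXXZ)
  read c, top X: go to s0, push YX → (s0, baba, YXXXZ)
  read b, top Y: go to s0, push ε → (s0, aba, XXXZ)
  read a, top X: go to s1, push YX → (s1, ba, YXXXZ)
  read b, top Y: go to s0, push X → (s0, a, XXXXZ)
  read a, top X: go to s1, push YX → (s1, ε, YXXXXZ)
All input consumed in state s1 with stack YXXXXZ.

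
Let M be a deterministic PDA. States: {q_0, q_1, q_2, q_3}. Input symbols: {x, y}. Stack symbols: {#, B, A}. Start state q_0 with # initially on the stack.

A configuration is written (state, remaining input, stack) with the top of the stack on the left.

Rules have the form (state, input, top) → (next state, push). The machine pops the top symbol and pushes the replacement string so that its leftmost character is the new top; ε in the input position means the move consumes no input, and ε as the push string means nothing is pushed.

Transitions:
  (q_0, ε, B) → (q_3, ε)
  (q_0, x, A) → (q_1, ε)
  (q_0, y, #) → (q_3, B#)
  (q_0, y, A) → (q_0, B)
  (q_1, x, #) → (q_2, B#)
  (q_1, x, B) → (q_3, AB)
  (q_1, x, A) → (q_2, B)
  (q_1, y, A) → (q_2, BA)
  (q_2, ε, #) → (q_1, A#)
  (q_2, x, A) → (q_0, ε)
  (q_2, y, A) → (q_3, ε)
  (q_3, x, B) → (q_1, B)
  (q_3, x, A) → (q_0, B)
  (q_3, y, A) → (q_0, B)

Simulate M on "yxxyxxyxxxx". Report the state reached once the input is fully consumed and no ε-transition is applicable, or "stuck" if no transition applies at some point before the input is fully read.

q_1

(q_0, yxxyxxyxxxx, #) ⊢ (q_3, xxyxxyxxxx, B#) ⊢ (q_1, xyxxyxxxx, B#) ⊢ (q_3, yxxyxxxx, AB#) ⊢ (q_0, xxyxxxx, BB#) ⊢ (q_3, xxyxxxx, B#) ⊢ (q_1, xyxxxx, B#) ⊢ (q_3, yxxxx, AB#) ⊢ (q_0, xxxx, BB#) ⊢ (q_3, xxxx, B#) ⊢ (q_1, xxx, B#) ⊢ (q_3, xx, AB#) ⊢ (q_0, x, BB#) ⊢ (q_3, x, B#) ⊢ (q_1, ε, B#)
All input consumed; M is in state q_1.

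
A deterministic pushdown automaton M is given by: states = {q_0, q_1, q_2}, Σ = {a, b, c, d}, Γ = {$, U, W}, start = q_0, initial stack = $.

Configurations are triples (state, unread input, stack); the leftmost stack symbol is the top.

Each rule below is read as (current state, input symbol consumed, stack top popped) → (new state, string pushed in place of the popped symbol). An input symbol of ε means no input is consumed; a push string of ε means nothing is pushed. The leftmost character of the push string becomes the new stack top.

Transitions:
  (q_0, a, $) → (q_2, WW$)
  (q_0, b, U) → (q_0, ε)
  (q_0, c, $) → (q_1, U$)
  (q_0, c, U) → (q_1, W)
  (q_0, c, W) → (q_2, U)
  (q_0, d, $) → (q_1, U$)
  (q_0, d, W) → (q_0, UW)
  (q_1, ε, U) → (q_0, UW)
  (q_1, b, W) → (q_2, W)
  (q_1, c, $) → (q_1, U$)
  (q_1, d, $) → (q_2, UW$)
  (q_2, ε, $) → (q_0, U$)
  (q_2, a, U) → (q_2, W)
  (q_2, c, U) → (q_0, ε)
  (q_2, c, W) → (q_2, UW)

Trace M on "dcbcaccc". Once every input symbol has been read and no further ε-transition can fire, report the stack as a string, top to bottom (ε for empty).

(q_0, dcbcaccc, $)
  read d, top $: go to q_1, push U$ → (q_1, cbcaccc, U$)
  ε-move, top U: go to q_0, push UW → (q_0, cbcaccc, UW$)
  read c, top U: go to q_1, push W → (q_1, bcaccc, WW$)
  read b, top W: go to q_2, push W → (q_2, caccc, WW$)
  read c, top W: go to q_2, push UW → (q_2, accc, UWW$)
  read a, top U: go to q_2, push W → (q_2, ccc, WWW$)
  read c, top W: go to q_2, push UW → (q_2, cc, UWWW$)
  read c, top U: go to q_0, push ε → (q_0, c, WWW$)
  read c, top W: go to q_2, push U → (q_2, ε, UWW$)
All input consumed in state q_2 with stack UWW$.

UWW$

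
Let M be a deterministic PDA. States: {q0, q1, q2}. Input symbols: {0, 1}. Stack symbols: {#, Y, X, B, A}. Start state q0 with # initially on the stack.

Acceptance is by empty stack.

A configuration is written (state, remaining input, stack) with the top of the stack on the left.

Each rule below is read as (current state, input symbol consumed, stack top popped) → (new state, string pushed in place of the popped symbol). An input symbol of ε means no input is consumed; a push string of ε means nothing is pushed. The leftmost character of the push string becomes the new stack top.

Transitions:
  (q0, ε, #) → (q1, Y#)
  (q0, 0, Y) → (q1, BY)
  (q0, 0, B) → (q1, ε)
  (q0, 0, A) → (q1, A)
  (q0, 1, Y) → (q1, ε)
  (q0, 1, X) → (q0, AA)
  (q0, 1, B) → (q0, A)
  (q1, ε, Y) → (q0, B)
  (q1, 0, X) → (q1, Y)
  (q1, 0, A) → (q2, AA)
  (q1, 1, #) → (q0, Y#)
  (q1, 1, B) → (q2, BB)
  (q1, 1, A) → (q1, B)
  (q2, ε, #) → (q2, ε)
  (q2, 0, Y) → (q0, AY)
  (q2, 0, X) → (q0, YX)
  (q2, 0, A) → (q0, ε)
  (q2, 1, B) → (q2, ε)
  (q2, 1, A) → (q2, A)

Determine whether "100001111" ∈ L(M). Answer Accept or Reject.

Accept

(q0, 100001111, #) ⊢ (q1, 100001111, Y#) ⊢ (q0, 100001111, B#) ⊢ (q0, 00001111, A#) ⊢ (q1, 0001111, A#) ⊢ (q2, 001111, AA#) ⊢ (q0, 01111, A#) ⊢ (q1, 1111, A#) ⊢ (q1, 111, B#) ⊢ (q2, 11, BB#) ⊢ (q2, 1, B#) ⊢ (q2, ε, #) ⊢ (q2, ε, ε)
All input consumed and the stack is empty.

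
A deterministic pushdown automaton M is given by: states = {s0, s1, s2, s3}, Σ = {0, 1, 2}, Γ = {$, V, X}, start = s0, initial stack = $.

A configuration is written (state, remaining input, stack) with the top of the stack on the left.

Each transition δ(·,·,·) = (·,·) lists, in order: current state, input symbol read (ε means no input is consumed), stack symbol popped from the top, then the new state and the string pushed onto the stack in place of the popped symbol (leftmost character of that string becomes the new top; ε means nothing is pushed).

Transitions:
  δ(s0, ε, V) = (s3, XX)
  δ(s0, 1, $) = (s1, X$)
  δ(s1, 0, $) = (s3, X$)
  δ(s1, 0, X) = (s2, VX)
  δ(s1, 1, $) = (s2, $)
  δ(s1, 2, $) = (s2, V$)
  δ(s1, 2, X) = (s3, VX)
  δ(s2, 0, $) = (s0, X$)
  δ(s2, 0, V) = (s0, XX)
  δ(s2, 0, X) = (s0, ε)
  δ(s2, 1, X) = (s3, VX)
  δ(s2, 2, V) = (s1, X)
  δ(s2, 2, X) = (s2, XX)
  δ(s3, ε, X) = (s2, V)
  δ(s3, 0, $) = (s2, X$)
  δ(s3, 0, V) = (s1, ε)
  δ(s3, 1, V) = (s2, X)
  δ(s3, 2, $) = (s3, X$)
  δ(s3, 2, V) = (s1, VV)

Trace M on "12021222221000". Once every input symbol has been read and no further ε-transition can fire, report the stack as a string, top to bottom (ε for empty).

XXXXXXXXX$

(s0, 12021222221000, $)
  read 1, top $: go to s1, push X$ → (s1, 2021222221000, X$)
  read 2, top X: go to s3, push VX → (s3, 021222221000, VX$)
  read 0, top V: go to s1, push ε → (s1, 21222221000, X$)
  read 2, top X: go to s3, push VX → (s3, 1222221000, VX$)
  read 1, top V: go to s2, push X → (s2, 222221000, XX$)
  read 2, top X: go to s2, push XX → (s2, 22221000, XXX$)
  read 2, top X: go to s2, push XX → (s2, 2221000, XXXX$)
  read 2, top X: go to s2, push XX → (s2, 221000, XXXXX$)
  read 2, top X: go to s2, push XX → (s2, 21000, XXXXXX$)
  read 2, top X: go to s2, push XX → (s2, 1000, XXXXXXX$)
  read 1, top X: go to s3, push VX → (s3, 000, VXXXXXXX$)
  read 0, top V: go to s1, push ε → (s1, 00, XXXXXXX$)
  read 0, top X: go to s2, push VX → (s2, 0, VXXXXXXX$)
  read 0, top V: go to s0, push XX → (s0, ε, XXXXXXXXX$)
All input consumed in state s0 with stack XXXXXXXXX$.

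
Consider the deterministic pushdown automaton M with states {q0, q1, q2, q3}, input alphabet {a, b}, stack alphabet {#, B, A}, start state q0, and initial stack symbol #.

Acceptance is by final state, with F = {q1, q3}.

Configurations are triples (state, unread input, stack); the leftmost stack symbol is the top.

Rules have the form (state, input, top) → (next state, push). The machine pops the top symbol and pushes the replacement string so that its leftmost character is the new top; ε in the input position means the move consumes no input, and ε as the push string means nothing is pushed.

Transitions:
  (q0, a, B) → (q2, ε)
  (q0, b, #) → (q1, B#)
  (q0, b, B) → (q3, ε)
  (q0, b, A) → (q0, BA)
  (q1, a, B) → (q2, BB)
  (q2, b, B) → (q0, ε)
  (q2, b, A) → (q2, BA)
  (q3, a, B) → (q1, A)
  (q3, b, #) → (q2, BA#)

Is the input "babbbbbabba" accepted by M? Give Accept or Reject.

(q0, babbbbbabba, #)
  read b, top #: go to q1, push B# → (q1, abbbbbabba, B#)
  read a, top B: go to q2, push BB → (q2, bbbbbabba, BB#)
  read b, top B: go to q0, push ε → (q0, bbbbabba, B#)
  read b, top B: go to q3, push ε → (q3, bbbabba, #)
  read b, top #: go to q2, push BA# → (q2, bbabba, BA#)
  read b, top B: go to q0, push ε → (q0, babba, A#)
  read b, top A: go to q0, push BA → (q0, abba, BA#)
  read a, top B: go to q2, push ε → (q2, bba, A#)
  read b, top A: go to q2, push BA → (q2, ba, BA#)
  read b, top B: go to q0, push ε → (q0, a, A#)
No transition applies at (q0, a, A#); input not fully consumed.

Reject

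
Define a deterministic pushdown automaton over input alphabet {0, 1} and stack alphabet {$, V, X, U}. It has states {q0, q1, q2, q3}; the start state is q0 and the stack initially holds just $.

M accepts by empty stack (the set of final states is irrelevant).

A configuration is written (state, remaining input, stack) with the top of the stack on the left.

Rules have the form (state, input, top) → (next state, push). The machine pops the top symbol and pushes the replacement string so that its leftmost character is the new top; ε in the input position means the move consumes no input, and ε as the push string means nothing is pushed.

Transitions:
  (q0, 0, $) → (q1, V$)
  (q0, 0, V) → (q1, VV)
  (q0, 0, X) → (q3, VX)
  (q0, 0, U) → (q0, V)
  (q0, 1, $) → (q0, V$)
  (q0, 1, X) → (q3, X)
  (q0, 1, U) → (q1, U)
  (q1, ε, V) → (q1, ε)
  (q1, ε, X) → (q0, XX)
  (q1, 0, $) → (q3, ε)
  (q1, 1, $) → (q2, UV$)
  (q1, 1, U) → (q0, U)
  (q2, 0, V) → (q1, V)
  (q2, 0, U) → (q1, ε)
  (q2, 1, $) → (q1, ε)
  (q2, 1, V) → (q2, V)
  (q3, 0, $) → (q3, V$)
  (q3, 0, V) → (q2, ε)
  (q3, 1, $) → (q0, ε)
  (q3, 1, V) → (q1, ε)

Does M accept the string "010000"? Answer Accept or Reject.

Reject

(q0, 010000, $) ⊢ (q1, 10000, V$) ⊢ (q1, 10000, $) ⊢ (q2, 0000, UV$) ⊢ (q1, 000, V$) ⊢ (q1, 000, $) ⊢ (q3, 00, ε)
No transition applies at (q3, 00, ε); input not fully consumed.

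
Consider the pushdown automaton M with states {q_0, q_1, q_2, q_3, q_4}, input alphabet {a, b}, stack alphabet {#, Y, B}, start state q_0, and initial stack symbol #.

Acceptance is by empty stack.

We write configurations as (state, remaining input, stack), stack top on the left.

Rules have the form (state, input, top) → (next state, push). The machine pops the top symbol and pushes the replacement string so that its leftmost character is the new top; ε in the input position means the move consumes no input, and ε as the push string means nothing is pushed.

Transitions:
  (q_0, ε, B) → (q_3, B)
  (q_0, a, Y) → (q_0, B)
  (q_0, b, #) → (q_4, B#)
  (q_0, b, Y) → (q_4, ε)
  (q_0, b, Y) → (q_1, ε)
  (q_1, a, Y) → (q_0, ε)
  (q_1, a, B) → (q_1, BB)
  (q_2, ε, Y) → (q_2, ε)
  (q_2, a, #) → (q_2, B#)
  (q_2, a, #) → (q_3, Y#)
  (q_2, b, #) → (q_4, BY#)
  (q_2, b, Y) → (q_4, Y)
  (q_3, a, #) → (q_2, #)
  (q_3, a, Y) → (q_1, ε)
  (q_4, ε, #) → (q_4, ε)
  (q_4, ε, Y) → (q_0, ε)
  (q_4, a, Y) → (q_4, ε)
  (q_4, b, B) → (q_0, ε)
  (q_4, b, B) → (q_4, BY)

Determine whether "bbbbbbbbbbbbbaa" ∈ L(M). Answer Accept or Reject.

Accept

One accepting computation: (q_0, bbbbbbbbbbbbbaa, #) ⊢ (q_4, bbbbbbbbbbbbaa, B#) ⊢ (q_0, bbbbbbbbbbbaa, #) ⊢ (q_4, bbbbbbbbbbaa, B#) ⊢ (q_0, bbbbbbbbbaa, #) ⊢ (q_4, bbbbbbbbaa, B#) ⊢ (q_4, bbbbbbbaa, BY#) ⊢ (q_4, bbbbbbaa, BYY#) ⊢ (q_4, bbbbbaa, BYYY#) ⊢ (q_4, bbbbaa, BYYYY#) ⊢ (q_4, bbbaa, BYYYYY#) ⊢ (q_0, bbaa, YYYYY#) ⊢ (q_4, baa, YYYY#) ⊢ (q_0, baa, YYY#) ⊢ (q_4, aa, YY#) ⊢ (q_4, a, Y#) ⊢ (q_4, ε, #) ⊢ (q_4, ε, ε)
All input consumed and the stack is empty.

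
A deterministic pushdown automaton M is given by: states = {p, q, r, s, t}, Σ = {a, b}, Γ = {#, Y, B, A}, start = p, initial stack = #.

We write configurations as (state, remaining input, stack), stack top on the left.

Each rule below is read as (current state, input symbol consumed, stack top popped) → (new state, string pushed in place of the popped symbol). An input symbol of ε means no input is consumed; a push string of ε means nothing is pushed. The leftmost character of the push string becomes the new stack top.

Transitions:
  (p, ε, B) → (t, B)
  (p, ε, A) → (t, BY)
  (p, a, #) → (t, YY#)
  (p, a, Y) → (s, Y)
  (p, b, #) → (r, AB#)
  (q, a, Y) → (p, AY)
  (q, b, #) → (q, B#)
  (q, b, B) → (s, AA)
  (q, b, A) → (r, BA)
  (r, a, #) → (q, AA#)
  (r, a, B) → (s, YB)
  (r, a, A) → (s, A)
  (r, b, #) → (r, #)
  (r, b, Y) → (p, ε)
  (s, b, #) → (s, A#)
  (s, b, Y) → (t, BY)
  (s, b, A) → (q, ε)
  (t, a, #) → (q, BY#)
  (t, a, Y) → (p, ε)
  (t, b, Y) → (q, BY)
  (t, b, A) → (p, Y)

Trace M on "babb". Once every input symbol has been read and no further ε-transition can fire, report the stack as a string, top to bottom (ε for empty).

AA#

(p, babb, #)
  read b, top #: go to r, push AB# → (r, abb, AB#)
  read a, top A: go to s, push A → (s, bb, AB#)
  read b, top A: go to q, push ε → (q, b, B#)
  read b, top B: go to s, push AA → (s, ε, AA#)
All input consumed in state s with stack AA#.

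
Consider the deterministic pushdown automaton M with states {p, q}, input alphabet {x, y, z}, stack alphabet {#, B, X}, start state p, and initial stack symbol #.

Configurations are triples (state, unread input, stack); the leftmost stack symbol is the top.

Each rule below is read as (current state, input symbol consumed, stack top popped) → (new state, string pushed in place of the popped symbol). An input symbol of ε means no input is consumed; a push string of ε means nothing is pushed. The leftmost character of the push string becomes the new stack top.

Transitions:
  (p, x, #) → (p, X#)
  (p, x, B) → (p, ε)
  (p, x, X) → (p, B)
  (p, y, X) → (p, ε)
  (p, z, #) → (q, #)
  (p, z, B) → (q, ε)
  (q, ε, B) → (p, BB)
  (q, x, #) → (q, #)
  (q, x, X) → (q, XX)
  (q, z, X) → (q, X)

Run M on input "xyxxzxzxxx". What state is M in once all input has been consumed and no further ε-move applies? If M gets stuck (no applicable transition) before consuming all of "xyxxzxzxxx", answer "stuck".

(p, xyxxzxzxxx, #)
  read x, top #: go to p, push X# → (p, yxxzxzxxx, X#)
  read y, top X: go to p, push ε → (p, xxzxzxxx, #)
  read x, top #: go to p, push X# → (p, xzxzxxx, X#)
  read x, top X: go to p, push B → (p, zxzxxx, B#)
  read z, top B: go to q, push ε → (q, xzxxx, #)
  read x, top #: go to q, push # → (q, zxxx, #)
No transition for (q, z, top #); M blocks with input zxxx remaining.

stuck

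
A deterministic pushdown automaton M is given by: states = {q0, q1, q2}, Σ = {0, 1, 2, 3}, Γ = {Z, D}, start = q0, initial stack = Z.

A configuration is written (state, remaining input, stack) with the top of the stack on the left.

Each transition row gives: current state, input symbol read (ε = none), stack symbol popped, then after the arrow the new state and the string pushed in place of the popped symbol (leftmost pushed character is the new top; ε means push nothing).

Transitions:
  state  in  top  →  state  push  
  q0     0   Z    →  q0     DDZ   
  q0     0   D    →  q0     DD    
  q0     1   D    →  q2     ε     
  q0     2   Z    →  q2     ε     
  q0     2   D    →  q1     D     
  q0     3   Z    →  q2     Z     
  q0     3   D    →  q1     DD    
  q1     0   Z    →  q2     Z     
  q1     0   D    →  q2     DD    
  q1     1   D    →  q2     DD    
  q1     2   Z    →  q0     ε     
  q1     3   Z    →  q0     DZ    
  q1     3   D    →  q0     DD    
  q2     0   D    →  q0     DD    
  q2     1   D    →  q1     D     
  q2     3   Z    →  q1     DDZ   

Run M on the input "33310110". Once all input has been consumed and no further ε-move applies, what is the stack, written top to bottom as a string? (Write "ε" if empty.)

(q0, 33310110, Z)
  read 3, top Z: go to q2, push Z → (q2, 3310110, Z)
  read 3, top Z: go to q1, push DDZ → (q1, 310110, DDZ)
  read 3, top D: go to q0, push DD → (q0, 10110, DDDZ)
  read 1, top D: go to q2, push ε → (q2, 0110, DDZ)
  read 0, top D: go to q0, push DD → (q0, 110, DDDZ)
  read 1, top D: go to q2, push ε → (q2, 10, DDZ)
  read 1, top D: go to q1, push D → (q1, 0, DDZ)
  read 0, top D: go to q2, push DD → (q2, ε, DDDZ)
All input consumed in state q2 with stack DDDZ.

DDDZ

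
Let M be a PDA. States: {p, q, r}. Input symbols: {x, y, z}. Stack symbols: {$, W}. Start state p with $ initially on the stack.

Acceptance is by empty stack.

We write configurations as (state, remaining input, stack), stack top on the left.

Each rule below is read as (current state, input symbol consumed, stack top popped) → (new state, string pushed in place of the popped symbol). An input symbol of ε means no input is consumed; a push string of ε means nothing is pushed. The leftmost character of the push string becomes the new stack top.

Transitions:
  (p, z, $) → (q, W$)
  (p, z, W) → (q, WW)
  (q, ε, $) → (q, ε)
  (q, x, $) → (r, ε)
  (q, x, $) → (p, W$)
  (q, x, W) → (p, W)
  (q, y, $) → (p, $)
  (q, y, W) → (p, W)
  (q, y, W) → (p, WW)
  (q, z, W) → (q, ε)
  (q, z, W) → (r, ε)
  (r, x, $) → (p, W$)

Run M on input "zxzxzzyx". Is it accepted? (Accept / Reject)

No computation consumes all input and empties the stack.

Reject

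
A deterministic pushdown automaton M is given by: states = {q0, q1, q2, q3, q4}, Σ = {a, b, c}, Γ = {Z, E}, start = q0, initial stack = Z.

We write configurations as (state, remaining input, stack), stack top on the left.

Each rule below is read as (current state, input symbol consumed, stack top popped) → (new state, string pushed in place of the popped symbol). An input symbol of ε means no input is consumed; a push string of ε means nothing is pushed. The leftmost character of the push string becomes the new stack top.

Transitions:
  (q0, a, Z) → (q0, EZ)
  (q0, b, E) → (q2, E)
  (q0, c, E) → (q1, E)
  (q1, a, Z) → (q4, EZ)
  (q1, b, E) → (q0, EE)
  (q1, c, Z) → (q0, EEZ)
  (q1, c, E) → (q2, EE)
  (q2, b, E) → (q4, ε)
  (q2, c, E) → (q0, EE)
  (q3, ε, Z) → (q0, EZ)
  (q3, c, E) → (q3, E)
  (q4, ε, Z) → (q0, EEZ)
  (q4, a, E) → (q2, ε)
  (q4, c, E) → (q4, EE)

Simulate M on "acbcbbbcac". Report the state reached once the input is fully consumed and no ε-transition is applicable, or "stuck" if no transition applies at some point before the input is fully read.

(q0, acbcbbbcac, Z)
  read a, top Z: go to q0, push EZ → (q0, cbcbbbcac, EZ)
  read c, top E: go to q1, push E → (q1, bcbbbcac, EZ)
  read b, top E: go to q0, push EE → (q0, cbbbcac, EEZ)
  read c, top E: go to q1, push E → (q1, bbbcac, EEZ)
  read b, top E: go to q0, push EE → (q0, bbcac, EEEZ)
  read b, top E: go to q2, push E → (q2, bcac, EEEZ)
  read b, top E: go to q4, push ε → (q4, cac, EEZ)
  read c, top E: go to q4, push EE → (q4, ac, EEEZ)
  read a, top E: go to q2, push ε → (q2, c, EEZ)
  read c, top E: go to q0, push EE → (q0, ε, EEEZ)
All input consumed; M is in state q0.

q0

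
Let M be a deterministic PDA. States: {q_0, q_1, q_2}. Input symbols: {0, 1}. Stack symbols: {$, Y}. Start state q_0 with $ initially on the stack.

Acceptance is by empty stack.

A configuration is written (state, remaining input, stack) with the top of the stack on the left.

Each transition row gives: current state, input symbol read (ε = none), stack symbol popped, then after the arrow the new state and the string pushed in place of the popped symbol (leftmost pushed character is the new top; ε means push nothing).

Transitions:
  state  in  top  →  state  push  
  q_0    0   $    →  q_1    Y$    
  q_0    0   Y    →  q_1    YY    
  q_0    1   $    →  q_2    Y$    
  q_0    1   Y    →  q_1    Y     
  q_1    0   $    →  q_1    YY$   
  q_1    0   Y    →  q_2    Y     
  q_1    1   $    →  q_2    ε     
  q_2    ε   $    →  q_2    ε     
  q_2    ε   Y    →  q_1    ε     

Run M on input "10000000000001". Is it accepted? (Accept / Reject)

Accept

(q_0, 10000000000001, $) ⊢ (q_2, 0000000000001, Y$) ⊢ (q_1, 0000000000001, $) ⊢ (q_1, 000000000001, YY$) ⊢ (q_2, 00000000001, YY$) ⊢ (q_1, 00000000001, Y$) ⊢ (q_2, 0000000001, Y$) ⊢ (q_1, 0000000001, $) ⊢ (q_1, 000000001, YY$) ⊢ (q_2, 00000001, YY$) ⊢ (q_1, 00000001, Y$) ⊢ (q_2, 0000001, Y$) ⊢ (q_1, 0000001, $) ⊢ (q_1, 000001, YY$) ⊢ (q_2, 00001, YY$) ⊢ (q_1, 00001, Y$) ⊢ (q_2, 0001, Y$) ⊢ (q_1, 0001, $) ⊢ (q_1, 001, YY$) ⊢ (q_2, 01, YY$) ⊢ (q_1, 01, Y$) ⊢ (q_2, 1, Y$) ⊢ (q_1, 1, $) ⊢ (q_2, ε, ε)
All input consumed and the stack is empty.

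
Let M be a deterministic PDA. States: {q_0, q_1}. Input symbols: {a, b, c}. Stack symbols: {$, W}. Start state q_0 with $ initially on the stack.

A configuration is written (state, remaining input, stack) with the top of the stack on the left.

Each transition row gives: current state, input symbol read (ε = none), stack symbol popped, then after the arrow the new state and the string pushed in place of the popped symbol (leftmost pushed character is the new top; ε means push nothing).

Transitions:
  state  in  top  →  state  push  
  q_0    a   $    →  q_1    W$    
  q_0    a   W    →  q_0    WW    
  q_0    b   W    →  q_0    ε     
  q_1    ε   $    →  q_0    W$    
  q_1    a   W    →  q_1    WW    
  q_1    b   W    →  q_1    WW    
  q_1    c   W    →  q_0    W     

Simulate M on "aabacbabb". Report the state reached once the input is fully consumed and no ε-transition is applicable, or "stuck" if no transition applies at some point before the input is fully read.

q_0

(q_0, aabacbabb, $)
  read a, top $: go to q_1, push W$ → (q_1, abacbabb, W$)
  read a, top W: go to q_1, push WW → (q_1, bacbabb, WW$)
  read b, top W: go to q_1, push WW → (q_1, acbabb, WWW$)
  read a, top W: go to q_1, push WW → (q_1, cbabb, WWWW$)
  read c, top W: go to q_0, push W → (q_0, babb, WWWW$)
  read b, top W: go to q_0, push ε → (q_0, abb, WWW$)
  read a, top W: go to q_0, push WW → (q_0, bb, WWWW$)
  read b, top W: go to q_0, push ε → (q_0, b, WWW$)
  read b, top W: go to q_0, push ε → (q_0, ε, WW$)
All input consumed; M is in state q_0.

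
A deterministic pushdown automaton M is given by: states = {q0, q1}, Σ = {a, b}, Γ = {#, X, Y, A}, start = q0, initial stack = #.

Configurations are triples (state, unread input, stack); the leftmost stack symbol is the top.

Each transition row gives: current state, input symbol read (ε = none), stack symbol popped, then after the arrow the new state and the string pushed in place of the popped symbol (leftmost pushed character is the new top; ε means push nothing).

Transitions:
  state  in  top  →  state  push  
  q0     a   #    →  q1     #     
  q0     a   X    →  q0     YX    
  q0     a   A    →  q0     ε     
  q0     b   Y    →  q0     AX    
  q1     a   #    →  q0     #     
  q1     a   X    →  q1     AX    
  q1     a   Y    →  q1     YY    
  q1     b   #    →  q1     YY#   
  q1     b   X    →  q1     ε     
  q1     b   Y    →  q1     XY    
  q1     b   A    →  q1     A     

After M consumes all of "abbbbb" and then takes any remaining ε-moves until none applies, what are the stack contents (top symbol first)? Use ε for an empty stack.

YY#

(q0, abbbbb, #) ⊢ (q1, bbbbb, #) ⊢ (q1, bbbb, YY#) ⊢ (q1, bbb, XYY#) ⊢ (q1, bb, YY#) ⊢ (q1, b, XYY#) ⊢ (q1, ε, YY#)
All input consumed in state q1 with stack YY#.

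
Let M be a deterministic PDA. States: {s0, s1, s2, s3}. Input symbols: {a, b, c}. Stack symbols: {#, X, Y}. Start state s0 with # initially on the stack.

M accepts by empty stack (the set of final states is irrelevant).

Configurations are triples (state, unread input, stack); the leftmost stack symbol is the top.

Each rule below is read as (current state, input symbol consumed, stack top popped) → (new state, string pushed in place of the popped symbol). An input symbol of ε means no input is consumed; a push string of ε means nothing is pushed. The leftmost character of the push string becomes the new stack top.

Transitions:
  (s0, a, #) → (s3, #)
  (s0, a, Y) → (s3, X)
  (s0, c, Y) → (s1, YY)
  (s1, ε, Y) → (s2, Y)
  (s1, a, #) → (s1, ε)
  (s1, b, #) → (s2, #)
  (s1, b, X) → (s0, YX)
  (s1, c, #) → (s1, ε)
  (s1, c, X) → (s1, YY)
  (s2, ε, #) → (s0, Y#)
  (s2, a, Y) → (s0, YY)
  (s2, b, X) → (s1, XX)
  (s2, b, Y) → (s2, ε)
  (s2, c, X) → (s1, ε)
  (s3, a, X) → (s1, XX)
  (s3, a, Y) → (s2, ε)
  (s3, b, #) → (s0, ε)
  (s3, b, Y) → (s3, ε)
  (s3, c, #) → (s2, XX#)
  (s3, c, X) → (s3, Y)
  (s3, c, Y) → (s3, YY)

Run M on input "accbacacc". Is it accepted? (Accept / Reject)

Accept

(s0, accbacacc, #) ⊢ (s3, ccbacacc, #) ⊢ (s2, cbacacc, XX#) ⊢ (s1, bacacc, X#) ⊢ (s0, acacc, YX#) ⊢ (s3, cacc, XX#) ⊢ (s3, acc, YX#) ⊢ (s2, cc, X#) ⊢ (s1, c, #) ⊢ (s1, ε, ε)
All input consumed and the stack is empty.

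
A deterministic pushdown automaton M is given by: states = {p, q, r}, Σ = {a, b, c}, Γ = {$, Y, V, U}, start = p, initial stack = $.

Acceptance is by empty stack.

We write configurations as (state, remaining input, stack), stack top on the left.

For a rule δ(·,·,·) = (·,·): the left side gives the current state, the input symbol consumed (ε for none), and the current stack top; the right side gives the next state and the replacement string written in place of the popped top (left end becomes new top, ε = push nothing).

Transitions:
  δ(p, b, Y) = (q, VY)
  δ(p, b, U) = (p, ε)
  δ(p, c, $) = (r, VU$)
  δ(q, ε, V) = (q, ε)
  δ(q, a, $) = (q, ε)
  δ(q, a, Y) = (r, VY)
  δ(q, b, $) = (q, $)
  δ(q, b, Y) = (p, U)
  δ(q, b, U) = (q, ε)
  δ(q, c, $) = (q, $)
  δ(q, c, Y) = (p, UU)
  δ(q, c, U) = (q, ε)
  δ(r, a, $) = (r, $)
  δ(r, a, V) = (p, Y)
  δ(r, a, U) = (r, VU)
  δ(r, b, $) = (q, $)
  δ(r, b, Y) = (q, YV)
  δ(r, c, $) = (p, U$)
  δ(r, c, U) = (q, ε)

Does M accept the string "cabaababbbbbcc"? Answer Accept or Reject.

Reject

(p, cabaababbbbbcc, $) ⊢ (r, abaababbbbbcc, VU$) ⊢ (p, baababbbbbcc, YU$) ⊢ (q, aababbbbbcc, VYU$) ⊢ (q, aababbbbbcc, YU$) ⊢ (r, ababbbbbcc, VYU$) ⊢ (p, babbbbbcc, YYU$) ⊢ (q, abbbbbcc, VYYU$) ⊢ (q, abbbbbcc, YYU$) ⊢ (r, bbbbbcc, VYYU$)
No transition applies at (r, bbbbbcc, VYYU$); input not fully consumed.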